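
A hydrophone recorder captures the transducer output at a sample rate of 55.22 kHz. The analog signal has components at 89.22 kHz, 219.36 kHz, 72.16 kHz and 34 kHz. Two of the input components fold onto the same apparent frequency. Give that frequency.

fs/2 = 27.61 kHz.
89.22 kHz mod fs = 34 kHz.
34 kHz > fs/2 = 27.61 kHz, folds to fs − 34 kHz = 21.22 kHz.
219.36 kHz mod fs = 53.7 kHz.
53.7 kHz > fs/2 = 27.61 kHz, folds to fs − 53.7 kHz = 1.52 kHz.
72.16 kHz mod fs = 16.94 kHz.
16.94 kHz ≤ fs/2 = 27.61 kHz, appears at 16.94 kHz.
34 kHz > fs/2 = 27.61 kHz, folds to fs − 34 kHz = 21.22 kHz.
34 kHz and 89.22 kHz both map to 21.22 kHz.

21.22 kHz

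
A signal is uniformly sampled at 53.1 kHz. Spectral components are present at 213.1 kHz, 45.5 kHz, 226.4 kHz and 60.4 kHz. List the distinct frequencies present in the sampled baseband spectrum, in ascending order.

0.7 kHz, 7.3 kHz, 7.6 kHz, 14 kHz

fs/2 = 26.55 kHz.
213.1 kHz mod fs = 0.7 kHz.
0.7 kHz ≤ fs/2 = 26.55 kHz, appears at 0.7 kHz.
45.5 kHz > fs/2 = 26.55 kHz, folds to fs − 45.5 kHz = 7.6 kHz.
226.4 kHz mod fs = 14 kHz.
14 kHz ≤ fs/2 = 26.55 kHz, appears at 14 kHz.
60.4 kHz mod fs = 7.3 kHz.
7.3 kHz ≤ fs/2 = 26.55 kHz, appears at 7.3 kHz.
Distinct values: {0.7 kHz, 7.3 kHz, 7.6 kHz, 14 kHz}.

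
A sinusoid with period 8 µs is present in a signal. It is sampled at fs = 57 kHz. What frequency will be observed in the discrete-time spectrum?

11 kHz

T = 8 µs → f = 1/T = 125 kHz.
125 kHz mod fs = 11 kHz.
11 kHz ≤ fs/2 = 28.5 kHz, appears at 11 kHz.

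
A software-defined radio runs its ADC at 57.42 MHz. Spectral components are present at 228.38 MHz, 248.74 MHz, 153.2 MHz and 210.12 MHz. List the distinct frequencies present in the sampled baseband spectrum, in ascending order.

fs/2 = 28.71 MHz.
228.38 MHz mod fs = 56.12 MHz.
56.12 MHz > fs/2 = 28.71 MHz, folds to fs − 56.12 MHz = 1.3 MHz.
248.74 MHz mod fs = 19.06 MHz.
19.06 MHz ≤ fs/2 = 28.71 MHz, appears at 19.06 MHz.
153.2 MHz mod fs = 38.36 MHz.
38.36 MHz > fs/2 = 28.71 MHz, folds to fs − 38.36 MHz = 19.06 MHz.
210.12 MHz mod fs = 37.86 MHz.
37.86 MHz > fs/2 = 28.71 MHz, folds to fs − 37.86 MHz = 19.56 MHz.
Distinct values: {1.3 MHz, 19.06 MHz, 19.56 MHz}.

1.3 MHz, 19.06 MHz, 19.56 MHz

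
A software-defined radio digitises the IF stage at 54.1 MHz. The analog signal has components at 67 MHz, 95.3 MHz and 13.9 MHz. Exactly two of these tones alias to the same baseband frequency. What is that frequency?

fs/2 = 27.05 MHz.
67 MHz mod fs = 12.9 MHz.
12.9 MHz ≤ fs/2 = 27.05 MHz, appears at 12.9 MHz.
95.3 MHz mod fs = 41.2 MHz.
41.2 MHz > fs/2 = 27.05 MHz, folds to fs − 41.2 MHz = 12.9 MHz.
13.9 MHz ≤ fs/2 = 27.05 MHz, passes unchanged.
67 MHz and 95.3 MHz both map to 12.9 MHz.

12.9 MHz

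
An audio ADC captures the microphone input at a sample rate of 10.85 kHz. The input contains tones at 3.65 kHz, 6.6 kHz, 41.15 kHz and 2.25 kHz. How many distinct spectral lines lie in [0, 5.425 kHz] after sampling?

fs/2 = 5.425 kHz.
3.65 kHz ≤ fs/2 = 5.425 kHz, passes unchanged.
6.6 kHz > fs/2 = 5.425 kHz, folds to fs − 6.6 kHz = 4.25 kHz.
41.15 kHz mod fs = 8.6 kHz.
8.6 kHz > fs/2 = 5.425 kHz, folds to fs − 8.6 kHz = 2.25 kHz.
2.25 kHz ≤ fs/2 = 5.425 kHz, passes unchanged.
Distinct values: {2.25 kHz, 3.65 kHz, 4.25 kHz} → 3.

3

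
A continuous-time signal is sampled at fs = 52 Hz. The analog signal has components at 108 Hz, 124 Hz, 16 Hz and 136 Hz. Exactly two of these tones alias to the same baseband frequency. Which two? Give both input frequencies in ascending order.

124 Hz, 136 Hz

fs/2 = 26 Hz.
108 Hz mod fs = 4 Hz.
4 Hz ≤ fs/2 = 26 Hz, appears at 4 Hz.
124 Hz mod fs = 20 Hz.
20 Hz ≤ fs/2 = 26 Hz, appears at 20 Hz.
16 Hz ≤ fs/2 = 26 Hz, passes unchanged.
136 Hz mod fs = 32 Hz.
32 Hz > fs/2 = 26 Hz, folds to fs − 32 Hz = 20 Hz.
124 Hz and 136 Hz both map to 20 Hz.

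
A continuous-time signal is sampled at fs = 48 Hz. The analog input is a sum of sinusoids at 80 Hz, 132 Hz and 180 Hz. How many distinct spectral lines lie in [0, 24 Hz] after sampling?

2

fs/2 = 24 Hz.
80 Hz mod fs = 32 Hz.
32 Hz > fs/2 = 24 Hz, folds to fs − 32 Hz = 16 Hz.
132 Hz mod fs = 36 Hz.
36 Hz > fs/2 = 24 Hz, folds to fs − 36 Hz = 12 Hz.
180 Hz mod fs = 36 Hz.
36 Hz > fs/2 = 24 Hz, folds to fs − 36 Hz = 12 Hz.
Distinct values: {12 Hz, 16 Hz} → 2.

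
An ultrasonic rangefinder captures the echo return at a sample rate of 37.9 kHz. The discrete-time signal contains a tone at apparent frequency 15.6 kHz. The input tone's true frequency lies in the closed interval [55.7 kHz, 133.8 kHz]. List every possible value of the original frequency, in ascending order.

60.2 kHz, 91.4 kHz, 98.1 kHz, 129.3 kHz

Frequencies that alias to 15.6 kHz are k·fs ± 15.6 kHz for integer k ≥ 0.
k=0: 15.6 kHz.
k=1: 22.3 kHz, 53.5 kHz.
k=2: 60.2 kHz, 91.4 kHz.
k=3: 98.1 kHz, 129.3 kHz.
k=4: 136 kHz, 167.2 kHz.
Within [55.7 kHz, 133.8 kHz]: 60.2 kHz, 91.4 kHz, 98.1 kHz, 129.3 kHz.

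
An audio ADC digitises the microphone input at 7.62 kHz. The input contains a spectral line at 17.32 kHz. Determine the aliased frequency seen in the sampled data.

17.32 kHz mod fs = 2.08 kHz.
2.08 kHz ≤ fs/2 = 3.81 kHz, appears at 2.08 kHz.

2.08 kHz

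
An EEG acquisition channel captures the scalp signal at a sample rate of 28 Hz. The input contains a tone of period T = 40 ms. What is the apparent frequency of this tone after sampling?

T = 40 ms → f = 1/T = 25 Hz.
25 Hz > fs/2 = 14 Hz, folds to fs − 25 Hz = 3 Hz.

3 Hz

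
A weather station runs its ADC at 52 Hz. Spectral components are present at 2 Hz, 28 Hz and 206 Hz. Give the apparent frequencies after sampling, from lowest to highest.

fs/2 = 26 Hz.
2 Hz ≤ fs/2 = 26 Hz, passes unchanged.
28 Hz > fs/2 = 26 Hz, folds to fs − 28 Hz = 24 Hz.
206 Hz mod fs = 50 Hz.
50 Hz > fs/2 = 26 Hz, folds to fs − 50 Hz = 2 Hz.
Distinct values: {2 Hz, 24 Hz}.

2 Hz, 24 Hz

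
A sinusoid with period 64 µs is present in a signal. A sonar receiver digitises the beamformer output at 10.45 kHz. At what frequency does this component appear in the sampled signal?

5.175 kHz

T = 64 µs → f = 1/T = 15.625 kHz.
15.625 kHz mod fs = 5.175 kHz.
5.175 kHz ≤ fs/2 = 5.225 kHz, appears at 5.175 kHz.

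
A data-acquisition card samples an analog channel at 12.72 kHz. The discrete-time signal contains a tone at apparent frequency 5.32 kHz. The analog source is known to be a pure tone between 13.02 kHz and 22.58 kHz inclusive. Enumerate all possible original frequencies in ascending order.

18.04 kHz, 20.12 kHz

Frequencies that alias to 5.32 kHz are k·fs ± 5.32 kHz for integer k ≥ 0.
k=0: 5.32 kHz.
k=1: 7.4 kHz, 18.04 kHz.
k=2: 20.12 kHz, 30.76 kHz.
k=3: 32.84 kHz, 43.48 kHz.
Within [13.02 kHz, 22.58 kHz]: 18.04 kHz, 20.12 kHz.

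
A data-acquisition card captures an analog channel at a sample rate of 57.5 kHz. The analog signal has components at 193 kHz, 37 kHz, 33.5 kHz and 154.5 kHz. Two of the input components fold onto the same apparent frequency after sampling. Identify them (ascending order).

fs/2 = 28.75 kHz.
193 kHz mod fs = 20.5 kHz.
20.5 kHz ≤ fs/2 = 28.75 kHz, appears at 20.5 kHz.
37 kHz > fs/2 = 28.75 kHz, folds to fs − 37 kHz = 20.5 kHz.
33.5 kHz > fs/2 = 28.75 kHz, folds to fs − 33.5 kHz = 24 kHz.
154.5 kHz mod fs = 39.5 kHz.
39.5 kHz > fs/2 = 28.75 kHz, folds to fs − 39.5 kHz = 18 kHz.
37 kHz and 193 kHz both map to 20.5 kHz.

37 kHz, 193 kHz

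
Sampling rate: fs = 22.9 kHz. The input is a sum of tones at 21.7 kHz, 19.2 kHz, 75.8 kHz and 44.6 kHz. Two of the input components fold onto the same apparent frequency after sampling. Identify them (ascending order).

21.7 kHz, 44.6 kHz

fs/2 = 11.45 kHz.
21.7 kHz > fs/2 = 11.45 kHz, folds to fs − 21.7 kHz = 1.2 kHz.
19.2 kHz > fs/2 = 11.45 kHz, folds to fs − 19.2 kHz = 3.7 kHz.
75.8 kHz mod fs = 7.1 kHz.
7.1 kHz ≤ fs/2 = 11.45 kHz, appears at 7.1 kHz.
44.6 kHz mod fs = 21.7 kHz.
21.7 kHz > fs/2 = 11.45 kHz, folds to fs − 21.7 kHz = 1.2 kHz.
21.7 kHz and 44.6 kHz both map to 1.2 kHz.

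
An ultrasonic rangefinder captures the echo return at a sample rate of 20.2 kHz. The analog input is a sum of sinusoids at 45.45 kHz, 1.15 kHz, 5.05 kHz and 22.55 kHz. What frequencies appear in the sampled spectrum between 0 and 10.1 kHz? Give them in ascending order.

1.15 kHz, 2.35 kHz, 5.05 kHz

fs/2 = 10.1 kHz.
45.45 kHz mod fs = 5.05 kHz.
5.05 kHz ≤ fs/2 = 10.1 kHz, appears at 5.05 kHz.
1.15 kHz ≤ fs/2 = 10.1 kHz, passes unchanged.
5.05 kHz ≤ fs/2 = 10.1 kHz, passes unchanged.
22.55 kHz mod fs = 2.35 kHz.
2.35 kHz ≤ fs/2 = 10.1 kHz, appears at 2.35 kHz.
Distinct values: {1.15 kHz, 2.35 kHz, 5.05 kHz}.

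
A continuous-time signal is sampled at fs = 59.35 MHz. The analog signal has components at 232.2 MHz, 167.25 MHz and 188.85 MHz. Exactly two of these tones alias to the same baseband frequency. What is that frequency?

10.8 MHz

fs/2 = 29.675 MHz.
232.2 MHz mod fs = 54.15 MHz.
54.15 MHz > fs/2 = 29.675 MHz, folds to fs − 54.15 MHz = 5.2 MHz.
167.25 MHz mod fs = 48.55 MHz.
48.55 MHz > fs/2 = 29.675 MHz, folds to fs − 48.55 MHz = 10.8 MHz.
188.85 MHz mod fs = 10.8 MHz.
10.8 MHz ≤ fs/2 = 29.675 MHz, appears at 10.8 MHz.
167.25 MHz and 188.85 MHz both map to 10.8 MHz.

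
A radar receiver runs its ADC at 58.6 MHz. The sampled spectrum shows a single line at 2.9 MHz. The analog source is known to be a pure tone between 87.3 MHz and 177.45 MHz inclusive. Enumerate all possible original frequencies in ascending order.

114.3 MHz, 120.1 MHz, 172.9 MHz

Frequencies that alias to 2.9 MHz are k·fs ± 2.9 MHz for integer k ≥ 0.
k=0: 2.9 MHz.
k=1: 55.7 MHz, 61.5 MHz.
k=2: 114.3 MHz, 120.1 MHz.
k=3: 172.9 MHz, 178.7 MHz.
k=4: 231.5 MHz, 237.3 MHz.
Within [87.3 MHz, 177.45 MHz]: 114.3 MHz, 120.1 MHz, 172.9 MHz.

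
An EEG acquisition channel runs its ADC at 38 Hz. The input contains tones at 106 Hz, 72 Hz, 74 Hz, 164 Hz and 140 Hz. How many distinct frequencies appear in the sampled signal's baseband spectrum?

4

fs/2 = 19 Hz.
106 Hz mod fs = 30 Hz.
30 Hz > fs/2 = 19 Hz, folds to fs − 30 Hz = 8 Hz.
72 Hz mod fs = 34 Hz.
34 Hz > fs/2 = 19 Hz, folds to fs − 34 Hz = 4 Hz.
74 Hz mod fs = 36 Hz.
36 Hz > fs/2 = 19 Hz, folds to fs − 36 Hz = 2 Hz.
164 Hz mod fs = 12 Hz.
12 Hz ≤ fs/2 = 19 Hz, appears at 12 Hz.
140 Hz mod fs = 26 Hz.
26 Hz > fs/2 = 19 Hz, folds to fs − 26 Hz = 12 Hz.
Distinct values: {2 Hz, 4 Hz, 8 Hz, 12 Hz} → 4.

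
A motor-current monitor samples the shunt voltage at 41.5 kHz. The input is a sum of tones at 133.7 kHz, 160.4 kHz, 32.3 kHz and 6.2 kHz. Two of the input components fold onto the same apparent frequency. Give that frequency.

fs/2 = 20.75 kHz.
133.7 kHz mod fs = 9.2 kHz.
9.2 kHz ≤ fs/2 = 20.75 kHz, appears at 9.2 kHz.
160.4 kHz mod fs = 35.9 kHz.
35.9 kHz > fs/2 = 20.75 kHz, folds to fs − 35.9 kHz = 5.6 kHz.
32.3 kHz > fs/2 = 20.75 kHz, folds to fs − 32.3 kHz = 9.2 kHz.
6.2 kHz ≤ fs/2 = 20.75 kHz, passes unchanged.
32.3 kHz and 133.7 kHz both map to 9.2 kHz.

9.2 kHz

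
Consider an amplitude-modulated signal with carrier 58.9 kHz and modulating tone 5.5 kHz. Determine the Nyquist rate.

AM sidebands sit at fc ± fm = 53.4 kHz and 64.4 kHz.
Highest-frequency component: 64.4 kHz.
Nyquist rate = 2 × 64.4 kHz = 128.8 kHz.

128.8 kHz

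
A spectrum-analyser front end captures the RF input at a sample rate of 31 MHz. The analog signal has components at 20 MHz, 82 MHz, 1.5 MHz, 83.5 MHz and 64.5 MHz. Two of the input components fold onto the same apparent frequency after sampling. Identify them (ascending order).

20 MHz, 82 MHz

fs/2 = 15.5 MHz.
20 MHz > fs/2 = 15.5 MHz, folds to fs − 20 MHz = 11 MHz.
82 MHz mod fs = 20 MHz.
20 MHz > fs/2 = 15.5 MHz, folds to fs − 20 MHz = 11 MHz.
1.5 MHz ≤ fs/2 = 15.5 MHz, passes unchanged.
83.5 MHz mod fs = 21.5 MHz.
21.5 MHz > fs/2 = 15.5 MHz, folds to fs − 21.5 MHz = 9.5 MHz.
64.5 MHz mod fs = 2.5 MHz.
2.5 MHz ≤ fs/2 = 15.5 MHz, appears at 2.5 MHz.
20 MHz and 82 MHz both map to 11 MHz.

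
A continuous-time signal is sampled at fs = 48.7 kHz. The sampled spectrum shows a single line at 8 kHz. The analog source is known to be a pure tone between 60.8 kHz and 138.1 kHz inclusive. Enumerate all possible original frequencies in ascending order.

Frequencies that alias to 8 kHz are k·fs ± 8 kHz for integer k ≥ 0.
k=0: 8 kHz.
k=1: 40.7 kHz, 56.7 kHz.
k=2: 89.4 kHz, 105.4 kHz.
k=3: 138.1 kHz, 154.1 kHz.
k=4: 186.8 kHz, 202.8 kHz.
Within [60.8 kHz, 138.1 kHz]: 89.4 kHz, 105.4 kHz, 138.1 kHz.

89.4 kHz, 105.4 kHz, 138.1 kHz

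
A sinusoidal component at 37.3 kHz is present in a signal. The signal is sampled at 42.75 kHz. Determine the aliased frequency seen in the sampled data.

5.45 kHz

37.3 kHz > fs/2 = 21.375 kHz, folds to fs − 37.3 kHz = 5.45 kHz.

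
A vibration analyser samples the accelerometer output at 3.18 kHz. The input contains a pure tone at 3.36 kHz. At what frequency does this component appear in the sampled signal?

3.36 kHz mod fs = 0.18 kHz.
0.18 kHz ≤ fs/2 = 1.59 kHz, appears at 0.18 kHz.

0.18 kHz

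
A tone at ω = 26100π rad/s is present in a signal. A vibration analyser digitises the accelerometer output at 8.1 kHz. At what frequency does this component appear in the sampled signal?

ω = 26100π rad/s → f = ω/(2π) = 13050 Hz = 13.05 kHz.
13.05 kHz mod fs = 4.95 kHz.
4.95 kHz > fs/2 = 4.05 kHz, folds to fs − 4.95 kHz = 3.15 kHz.

3.15 kHz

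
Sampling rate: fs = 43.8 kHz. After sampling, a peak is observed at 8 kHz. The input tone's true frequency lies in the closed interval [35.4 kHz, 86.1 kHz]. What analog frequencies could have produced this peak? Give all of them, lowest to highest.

35.8 kHz, 51.8 kHz, 79.6 kHz

Frequencies that alias to 8 kHz are k·fs ± 8 kHz for integer k ≥ 0.
k=0: 8 kHz.
k=1: 35.8 kHz, 51.8 kHz.
k=2: 79.6 kHz, 95.6 kHz.
k=3: 123.4 kHz, 139.4 kHz.
Within [35.4 kHz, 86.1 kHz]: 35.8 kHz, 51.8 kHz, 79.6 kHz.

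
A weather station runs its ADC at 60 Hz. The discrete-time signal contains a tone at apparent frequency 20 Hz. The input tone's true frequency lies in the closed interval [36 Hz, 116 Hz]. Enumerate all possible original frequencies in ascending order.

40 Hz, 80 Hz, 100 Hz

Frequencies that alias to 20 Hz are k·fs ± 20 Hz for integer k ≥ 0.
k=0: 20 Hz.
k=1: 40 Hz, 80 Hz.
k=2: 100 Hz, 140 Hz.
k=3: 160 Hz, 200 Hz.
Within [36 Hz, 116 Hz]: 40 Hz, 80 Hz, 100 Hz.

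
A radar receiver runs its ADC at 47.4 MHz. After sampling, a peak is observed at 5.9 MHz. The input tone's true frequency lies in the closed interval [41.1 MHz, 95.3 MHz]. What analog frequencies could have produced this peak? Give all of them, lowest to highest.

41.5 MHz, 53.3 MHz, 88.9 MHz

Frequencies that alias to 5.9 MHz are k·fs ± 5.9 MHz for integer k ≥ 0.
k=0: 5.9 MHz.
k=1: 41.5 MHz, 53.3 MHz.
k=2: 88.9 MHz, 100.7 MHz.
k=3: 136.3 MHz, 148.1 MHz.
Within [41.1 MHz, 95.3 MHz]: 41.5 MHz, 53.3 MHz, 88.9 MHz.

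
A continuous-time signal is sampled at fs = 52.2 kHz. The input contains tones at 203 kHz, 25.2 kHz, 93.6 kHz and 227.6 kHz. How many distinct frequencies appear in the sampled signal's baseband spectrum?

fs/2 = 26.1 kHz.
203 kHz mod fs = 46.4 kHz.
46.4 kHz > fs/2 = 26.1 kHz, folds to fs − 46.4 kHz = 5.8 kHz.
25.2 kHz ≤ fs/2 = 26.1 kHz, passes unchanged.
93.6 kHz mod fs = 41.4 kHz.
41.4 kHz > fs/2 = 26.1 kHz, folds to fs − 41.4 kHz = 10.8 kHz.
227.6 kHz mod fs = 18.8 kHz.
18.8 kHz ≤ fs/2 = 26.1 kHz, appears at 18.8 kHz.
Distinct values: {5.8 kHz, 10.8 kHz, 18.8 kHz, 25.2 kHz} → 4.

4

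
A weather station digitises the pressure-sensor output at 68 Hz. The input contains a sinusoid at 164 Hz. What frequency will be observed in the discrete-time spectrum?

28 Hz

164 Hz mod fs = 28 Hz.
28 Hz ≤ fs/2 = 34 Hz, appears at 28 Hz.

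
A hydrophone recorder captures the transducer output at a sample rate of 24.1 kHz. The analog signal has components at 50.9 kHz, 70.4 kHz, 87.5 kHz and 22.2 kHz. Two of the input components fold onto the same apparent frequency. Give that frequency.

1.9 kHz

fs/2 = 12.05 kHz.
50.9 kHz mod fs = 2.7 kHz.
2.7 kHz ≤ fs/2 = 12.05 kHz, appears at 2.7 kHz.
70.4 kHz mod fs = 22.2 kHz.
22.2 kHz > fs/2 = 12.05 kHz, folds to fs − 22.2 kHz = 1.9 kHz.
87.5 kHz mod fs = 15.2 kHz.
15.2 kHz > fs/2 = 12.05 kHz, folds to fs − 15.2 kHz = 8.9 kHz.
22.2 kHz > fs/2 = 12.05 kHz, folds to fs − 22.2 kHz = 1.9 kHz.
22.2 kHz and 70.4 kHz both map to 1.9 kHz.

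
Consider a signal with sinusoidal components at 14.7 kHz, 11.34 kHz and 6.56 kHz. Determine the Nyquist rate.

29.4 kHz

Highest-frequency component: 14.7 kHz.
Nyquist rate = 2 × 14.7 kHz = 29.4 kHz.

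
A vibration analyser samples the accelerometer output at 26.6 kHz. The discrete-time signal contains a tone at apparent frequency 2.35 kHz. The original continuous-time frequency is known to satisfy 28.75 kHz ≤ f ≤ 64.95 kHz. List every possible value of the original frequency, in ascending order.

Frequencies that alias to 2.35 kHz are k·fs ± 2.35 kHz for integer k ≥ 0.
k=0: 2.35 kHz.
k=1: 24.25 kHz, 28.95 kHz.
k=2: 50.85 kHz, 55.55 kHz.
k=3: 77.45 kHz, 82.15 kHz.
Within [28.75 kHz, 64.95 kHz]: 28.95 kHz, 50.85 kHz, 55.55 kHz.

28.95 kHz, 50.85 kHz, 55.55 kHz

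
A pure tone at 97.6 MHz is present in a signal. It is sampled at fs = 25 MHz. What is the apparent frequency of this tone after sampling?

97.6 MHz mod fs = 22.6 MHz.
22.6 MHz > fs/2 = 12.5 MHz, folds to fs − 22.6 MHz = 2.4 MHz.

2.4 MHz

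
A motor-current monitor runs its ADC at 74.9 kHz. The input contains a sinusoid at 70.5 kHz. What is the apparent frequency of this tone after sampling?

70.5 kHz > fs/2 = 37.45 kHz, folds to fs − 70.5 kHz = 4.4 kHz.

4.4 kHz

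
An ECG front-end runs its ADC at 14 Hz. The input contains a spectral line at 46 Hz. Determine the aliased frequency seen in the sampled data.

46 Hz mod fs = 4 Hz.
4 Hz ≤ fs/2 = 7 Hz, appears at 4 Hz.

4 Hz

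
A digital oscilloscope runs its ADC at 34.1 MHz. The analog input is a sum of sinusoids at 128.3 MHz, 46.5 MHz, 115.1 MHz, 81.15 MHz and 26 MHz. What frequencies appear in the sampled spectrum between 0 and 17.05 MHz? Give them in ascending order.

8.1 MHz, 12.4 MHz, 12.8 MHz, 12.95 MHz

fs/2 = 17.05 MHz.
128.3 MHz mod fs = 26 MHz.
26 MHz > fs/2 = 17.05 MHz, folds to fs − 26 MHz = 8.1 MHz.
46.5 MHz mod fs = 12.4 MHz.
12.4 MHz ≤ fs/2 = 17.05 MHz, appears at 12.4 MHz.
115.1 MHz mod fs = 12.8 MHz.
12.8 MHz ≤ fs/2 = 17.05 MHz, appears at 12.8 MHz.
81.15 MHz mod fs = 12.95 MHz.
12.95 MHz ≤ fs/2 = 17.05 MHz, appears at 12.95 MHz.
26 MHz > fs/2 = 17.05 MHz, folds to fs − 26 MHz = 8.1 MHz.
Distinct values: {8.1 MHz, 12.4 MHz, 12.8 MHz, 12.95 MHz}.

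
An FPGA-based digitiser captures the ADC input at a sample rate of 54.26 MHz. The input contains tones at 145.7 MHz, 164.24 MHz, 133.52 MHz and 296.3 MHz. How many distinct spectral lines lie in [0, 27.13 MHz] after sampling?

3

fs/2 = 27.13 MHz.
145.7 MHz mod fs = 37.18 MHz.
37.18 MHz > fs/2 = 27.13 MHz, folds to fs − 37.18 MHz = 17.08 MHz.
164.24 MHz mod fs = 1.46 MHz.
1.46 MHz ≤ fs/2 = 27.13 MHz, appears at 1.46 MHz.
133.52 MHz mod fs = 25 MHz.
25 MHz ≤ fs/2 = 27.13 MHz, appears at 25 MHz.
296.3 MHz mod fs = 25 MHz.
25 MHz ≤ fs/2 = 27.13 MHz, appears at 25 MHz.
Distinct values: {1.46 MHz, 17.08 MHz, 25 MHz} → 3.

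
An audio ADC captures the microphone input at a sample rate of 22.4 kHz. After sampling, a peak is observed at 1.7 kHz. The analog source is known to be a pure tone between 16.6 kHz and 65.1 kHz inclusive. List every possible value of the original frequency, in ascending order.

20.7 kHz, 24.1 kHz, 43.1 kHz, 46.5 kHz

Frequencies that alias to 1.7 kHz are k·fs ± 1.7 kHz for integer k ≥ 0.
k=0: 1.7 kHz.
k=1: 20.7 kHz, 24.1 kHz.
k=2: 43.1 kHz, 46.5 kHz.
k=3: 65.5 kHz, 68.9 kHz.
Within [16.6 kHz, 65.1 kHz]: 20.7 kHz, 24.1 kHz, 43.1 kHz, 46.5 kHz.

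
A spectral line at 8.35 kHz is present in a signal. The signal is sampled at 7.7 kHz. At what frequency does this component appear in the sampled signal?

8.35 kHz mod fs = 0.65 kHz.
0.65 kHz ≤ fs/2 = 3.85 kHz, appears at 0.65 kHz.

0.65 kHz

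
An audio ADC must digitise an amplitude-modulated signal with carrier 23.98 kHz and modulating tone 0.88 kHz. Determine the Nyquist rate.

AM sidebands sit at fc ± fm = 23.1 kHz and 24.86 kHz.
Highest-frequency component: 24.86 kHz.
Nyquist rate = 2 × 24.86 kHz = 49.72 kHz.

49.72 kHz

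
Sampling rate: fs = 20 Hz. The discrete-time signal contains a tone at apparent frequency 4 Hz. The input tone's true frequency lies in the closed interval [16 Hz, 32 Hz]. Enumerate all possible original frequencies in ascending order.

Frequencies that alias to 4 Hz are k·fs ± 4 Hz for integer k ≥ 0.
k=0: 4 Hz.
k=1: 16 Hz, 24 Hz.
k=2: 36 Hz, 44 Hz.
Within [16 Hz, 32 Hz]: 16 Hz, 24 Hz.

16 Hz, 24 Hz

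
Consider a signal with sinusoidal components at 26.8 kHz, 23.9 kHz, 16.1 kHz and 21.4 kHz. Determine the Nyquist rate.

Highest-frequency component: 26.8 kHz.
Nyquist rate = 2 × 26.8 kHz = 53.6 kHz.

53.6 kHz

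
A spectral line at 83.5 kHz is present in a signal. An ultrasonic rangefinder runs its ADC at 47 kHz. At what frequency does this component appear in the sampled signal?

83.5 kHz mod fs = 36.5 kHz.
36.5 kHz > fs/2 = 23.5 kHz, folds to fs − 36.5 kHz = 10.5 kHz.

10.5 kHz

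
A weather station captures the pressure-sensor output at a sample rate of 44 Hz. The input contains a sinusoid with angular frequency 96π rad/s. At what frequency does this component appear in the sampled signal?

4 Hz

ω = 96π rad/s → f = ω/(2π) = 48 Hz.
48 Hz mod fs = 4 Hz.
4 Hz ≤ fs/2 = 22 Hz, appears at 4 Hz.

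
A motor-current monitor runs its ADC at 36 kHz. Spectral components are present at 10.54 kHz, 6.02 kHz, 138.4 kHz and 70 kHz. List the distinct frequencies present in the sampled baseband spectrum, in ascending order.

fs/2 = 18 kHz.
10.54 kHz ≤ fs/2 = 18 kHz, passes unchanged.
6.02 kHz ≤ fs/2 = 18 kHz, passes unchanged.
138.4 kHz mod fs = 30.4 kHz.
30.4 kHz > fs/2 = 18 kHz, folds to fs − 30.4 kHz = 5.6 kHz.
70 kHz mod fs = 34 kHz.
34 kHz > fs/2 = 18 kHz, folds to fs − 34 kHz = 2 kHz.
Distinct values: {2 kHz, 5.6 kHz, 6.02 kHz, 10.54 kHz}.

2 kHz, 5.6 kHz, 6.02 kHz, 10.54 kHz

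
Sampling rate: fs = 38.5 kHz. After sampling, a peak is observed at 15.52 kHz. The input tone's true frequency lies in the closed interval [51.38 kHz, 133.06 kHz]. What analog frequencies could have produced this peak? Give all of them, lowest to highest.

Frequencies that alias to 15.52 kHz are k·fs ± 15.52 kHz for integer k ≥ 0.
k=0: 15.52 kHz.
k=1: 22.98 kHz, 54.02 kHz.
k=2: 61.48 kHz, 92.52 kHz.
k=3: 99.98 kHz, 131.02 kHz.
k=4: 138.48 kHz, 169.52 kHz.
Within [51.38 kHz, 133.06 kHz]: 54.02 kHz, 61.48 kHz, 92.52 kHz, 99.98 kHz, 131.02 kHz.

54.02 kHz, 61.48 kHz, 92.52 kHz, 99.98 kHz, 131.02 kHz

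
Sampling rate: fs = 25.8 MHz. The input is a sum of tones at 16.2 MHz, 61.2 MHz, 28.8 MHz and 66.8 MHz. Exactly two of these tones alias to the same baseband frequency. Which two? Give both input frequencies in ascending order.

16.2 MHz, 61.2 MHz

fs/2 = 12.9 MHz.
16.2 MHz > fs/2 = 12.9 MHz, folds to fs − 16.2 MHz = 9.6 MHz.
61.2 MHz mod fs = 9.6 MHz.
9.6 MHz ≤ fs/2 = 12.9 MHz, appears at 9.6 MHz.
28.8 MHz mod fs = 3 MHz.
3 MHz ≤ fs/2 = 12.9 MHz, appears at 3 MHz.
66.8 MHz mod fs = 15.2 MHz.
15.2 MHz > fs/2 = 12.9 MHz, folds to fs − 15.2 MHz = 10.6 MHz.
16.2 MHz and 61.2 MHz both map to 9.6 MHz.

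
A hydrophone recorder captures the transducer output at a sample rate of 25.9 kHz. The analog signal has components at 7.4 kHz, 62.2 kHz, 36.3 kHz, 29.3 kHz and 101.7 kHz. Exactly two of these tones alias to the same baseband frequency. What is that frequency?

fs/2 = 12.95 kHz.
7.4 kHz ≤ fs/2 = 12.95 kHz, passes unchanged.
62.2 kHz mod fs = 10.4 kHz.
10.4 kHz ≤ fs/2 = 12.95 kHz, appears at 10.4 kHz.
36.3 kHz mod fs = 10.4 kHz.
10.4 kHz ≤ fs/2 = 12.95 kHz, appears at 10.4 kHz.
29.3 kHz mod fs = 3.4 kHz.
3.4 kHz ≤ fs/2 = 12.95 kHz, appears at 3.4 kHz.
101.7 kHz mod fs = 24 kHz.
24 kHz > fs/2 = 12.95 kHz, folds to fs − 24 kHz = 1.9 kHz.
36.3 kHz and 62.2 kHz both map to 10.4 kHz.

10.4 kHz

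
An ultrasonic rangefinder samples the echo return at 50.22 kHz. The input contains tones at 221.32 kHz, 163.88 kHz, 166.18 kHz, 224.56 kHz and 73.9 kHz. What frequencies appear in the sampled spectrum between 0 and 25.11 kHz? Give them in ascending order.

fs/2 = 25.11 kHz.
221.32 kHz mod fs = 20.44 kHz.
20.44 kHz ≤ fs/2 = 25.11 kHz, appears at 20.44 kHz.
163.88 kHz mod fs = 13.22 kHz.
13.22 kHz ≤ fs/2 = 25.11 kHz, appears at 13.22 kHz.
166.18 kHz mod fs = 15.52 kHz.
15.52 kHz ≤ fs/2 = 25.11 kHz, appears at 15.52 kHz.
224.56 kHz mod fs = 23.68 kHz.
23.68 kHz ≤ fs/2 = 25.11 kHz, appears at 23.68 kHz.
73.9 kHz mod fs = 23.68 kHz.
23.68 kHz ≤ fs/2 = 25.11 kHz, appears at 23.68 kHz.
Distinct values: {13.22 kHz, 15.52 kHz, 20.44 kHz, 23.68 kHz}.

13.22 kHz, 15.52 kHz, 20.44 kHz, 23.68 kHz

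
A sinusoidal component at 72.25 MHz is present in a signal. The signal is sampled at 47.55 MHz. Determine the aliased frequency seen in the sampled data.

72.25 MHz mod fs = 24.7 MHz.
24.7 MHz > fs/2 = 23.775 MHz, folds to fs − 24.7 MHz = 22.85 MHz.

22.85 MHz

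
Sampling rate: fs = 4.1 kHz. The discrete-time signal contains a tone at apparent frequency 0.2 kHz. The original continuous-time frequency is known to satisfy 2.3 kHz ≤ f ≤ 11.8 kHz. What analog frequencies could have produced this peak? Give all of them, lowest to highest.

Frequencies that alias to 0.2 kHz are k·fs ± 0.2 kHz for integer k ≥ 0.
k=0: 0.2 kHz.
k=1: 3.9 kHz, 4.3 kHz.
k=2: 8 kHz, 8.4 kHz.
k=3: 12.1 kHz, 12.5 kHz.
Within [2.3 kHz, 11.8 kHz]: 3.9 kHz, 4.3 kHz, 8 kHz, 8.4 kHz.

3.9 kHz, 4.3 kHz, 8 kHz, 8.4 kHz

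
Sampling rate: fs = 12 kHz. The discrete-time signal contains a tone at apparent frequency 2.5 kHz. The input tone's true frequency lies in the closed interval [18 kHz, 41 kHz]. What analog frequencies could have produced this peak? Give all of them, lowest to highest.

Frequencies that alias to 2.5 kHz are k·fs ± 2.5 kHz for integer k ≥ 0.
k=0: 2.5 kHz.
k=1: 9.5 kHz, 14.5 kHz.
k=2: 21.5 kHz, 26.5 kHz.
k=3: 33.5 kHz, 38.5 kHz.
k=4: 45.5 kHz, 50.5 kHz.
Within [18 kHz, 41 kHz]: 21.5 kHz, 26.5 kHz, 33.5 kHz, 38.5 kHz.

21.5 kHz, 26.5 kHz, 33.5 kHz, 38.5 kHz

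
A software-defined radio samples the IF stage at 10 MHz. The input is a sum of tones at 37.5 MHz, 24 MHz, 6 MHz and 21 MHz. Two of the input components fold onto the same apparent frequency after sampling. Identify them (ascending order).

6 MHz, 24 MHz

fs/2 = 5 MHz.
37.5 MHz mod fs = 7.5 MHz.
7.5 MHz > fs/2 = 5 MHz, folds to fs − 7.5 MHz = 2.5 MHz.
24 MHz mod fs = 4 MHz.
4 MHz ≤ fs/2 = 5 MHz, appears at 4 MHz.
6 MHz > fs/2 = 5 MHz, folds to fs − 6 MHz = 4 MHz.
21 MHz mod fs = 1 MHz.
1 MHz ≤ fs/2 = 5 MHz, appears at 1 MHz.
6 MHz and 24 MHz both map to 4 MHz.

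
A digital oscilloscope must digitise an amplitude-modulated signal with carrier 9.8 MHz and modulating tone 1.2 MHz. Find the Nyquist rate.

22 MHz

AM sidebands sit at fc ± fm = 8.6 MHz and 11 MHz.
Highest-frequency component: 11 MHz.
Nyquist rate = 2 × 11 MHz = 22 MHz.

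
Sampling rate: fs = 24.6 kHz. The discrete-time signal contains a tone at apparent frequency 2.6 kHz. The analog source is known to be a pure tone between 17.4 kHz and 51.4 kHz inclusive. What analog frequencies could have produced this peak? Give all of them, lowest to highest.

22 kHz, 27.2 kHz, 46.6 kHz

Frequencies that alias to 2.6 kHz are k·fs ± 2.6 kHz for integer k ≥ 0.
k=0: 2.6 kHz.
k=1: 22 kHz, 27.2 kHz.
k=2: 46.6 kHz, 51.8 kHz.
k=3: 71.2 kHz, 76.4 kHz.
Within [17.4 kHz, 51.4 kHz]: 22 kHz, 27.2 kHz, 46.6 kHz.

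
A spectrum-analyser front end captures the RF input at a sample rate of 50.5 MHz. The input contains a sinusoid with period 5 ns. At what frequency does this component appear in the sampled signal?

2 MHz

T = 5 ns → f = 1/T = 200 MHz.
200 MHz mod fs = 48.5 MHz.
48.5 MHz > fs/2 = 25.25 MHz, folds to fs − 48.5 MHz = 2 MHz.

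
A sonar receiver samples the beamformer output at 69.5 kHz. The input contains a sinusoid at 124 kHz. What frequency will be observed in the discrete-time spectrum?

124 kHz mod fs = 54.5 kHz.
54.5 kHz > fs/2 = 34.75 kHz, folds to fs − 54.5 kHz = 15 kHz.

15 kHz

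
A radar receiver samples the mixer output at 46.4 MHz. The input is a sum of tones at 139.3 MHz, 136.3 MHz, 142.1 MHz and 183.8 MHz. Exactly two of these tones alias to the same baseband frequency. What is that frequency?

fs/2 = 23.2 MHz.
139.3 MHz mod fs = 0.1 MHz.
0.1 MHz ≤ fs/2 = 23.2 MHz, appears at 0.1 MHz.
136.3 MHz mod fs = 43.5 MHz.
43.5 MHz > fs/2 = 23.2 MHz, folds to fs − 43.5 MHz = 2.9 MHz.
142.1 MHz mod fs = 2.9 MHz.
2.9 MHz ≤ fs/2 = 23.2 MHz, appears at 2.9 MHz.
183.8 MHz mod fs = 44.6 MHz.
44.6 MHz > fs/2 = 23.2 MHz, folds to fs − 44.6 MHz = 1.8 MHz.
136.3 MHz and 142.1 MHz both map to 2.9 MHz.

2.9 MHz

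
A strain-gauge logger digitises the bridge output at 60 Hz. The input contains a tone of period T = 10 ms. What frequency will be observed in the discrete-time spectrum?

T = 10 ms → f = 1/T = 100 Hz.
100 Hz mod fs = 40 Hz.
40 Hz > fs/2 = 30 Hz, folds to fs − 40 Hz = 20 Hz.

20 Hz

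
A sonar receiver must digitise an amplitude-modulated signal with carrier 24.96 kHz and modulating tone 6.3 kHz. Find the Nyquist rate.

62.52 kHz

AM sidebands sit at fc ± fm = 18.66 kHz and 31.26 kHz.
Highest-frequency component: 31.26 kHz.
Nyquist rate = 2 × 31.26 kHz = 62.52 kHz.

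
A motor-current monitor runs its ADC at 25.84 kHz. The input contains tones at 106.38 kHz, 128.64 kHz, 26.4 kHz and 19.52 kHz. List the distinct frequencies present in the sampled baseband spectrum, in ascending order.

0.56 kHz, 3.02 kHz, 6.32 kHz

fs/2 = 12.92 kHz.
106.38 kHz mod fs = 3.02 kHz.
3.02 kHz ≤ fs/2 = 12.92 kHz, appears at 3.02 kHz.
128.64 kHz mod fs = 25.28 kHz.
25.28 kHz > fs/2 = 12.92 kHz, folds to fs − 25.28 kHz = 0.56 kHz.
26.4 kHz mod fs = 0.56 kHz.
0.56 kHz ≤ fs/2 = 12.92 kHz, appears at 0.56 kHz.
19.52 kHz > fs/2 = 12.92 kHz, folds to fs − 19.52 kHz = 6.32 kHz.
Distinct values: {0.56 kHz, 3.02 kHz, 6.32 kHz}.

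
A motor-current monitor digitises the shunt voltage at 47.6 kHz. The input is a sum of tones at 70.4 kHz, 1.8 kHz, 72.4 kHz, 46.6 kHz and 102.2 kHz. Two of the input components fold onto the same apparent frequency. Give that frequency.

22.8 kHz

fs/2 = 23.8 kHz.
70.4 kHz mod fs = 22.8 kHz.
22.8 kHz ≤ fs/2 = 23.8 kHz, appears at 22.8 kHz.
1.8 kHz ≤ fs/2 = 23.8 kHz, passes unchanged.
72.4 kHz mod fs = 24.8 kHz.
24.8 kHz > fs/2 = 23.8 kHz, folds to fs − 24.8 kHz = 22.8 kHz.
46.6 kHz > fs/2 = 23.8 kHz, folds to fs − 46.6 kHz = 1 kHz.
102.2 kHz mod fs = 7 kHz.
7 kHz ≤ fs/2 = 23.8 kHz, appears at 7 kHz.
70.4 kHz and 72.4 kHz both map to 22.8 kHz.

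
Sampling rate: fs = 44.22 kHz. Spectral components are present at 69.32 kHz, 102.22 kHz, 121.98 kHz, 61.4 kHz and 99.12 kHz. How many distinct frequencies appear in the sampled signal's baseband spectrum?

4

fs/2 = 22.11 kHz.
69.32 kHz mod fs = 25.1 kHz.
25.1 kHz > fs/2 = 22.11 kHz, folds to fs − 25.1 kHz = 19.12 kHz.
102.22 kHz mod fs = 13.78 kHz.
13.78 kHz ≤ fs/2 = 22.11 kHz, appears at 13.78 kHz.
121.98 kHz mod fs = 33.54 kHz.
33.54 kHz > fs/2 = 22.11 kHz, folds to fs − 33.54 kHz = 10.68 kHz.
61.4 kHz mod fs = 17.18 kHz.
17.18 kHz ≤ fs/2 = 22.11 kHz, appears at 17.18 kHz.
99.12 kHz mod fs = 10.68 kHz.
10.68 kHz ≤ fs/2 = 22.11 kHz, appears at 10.68 kHz.
Distinct values: {10.68 kHz, 13.78 kHz, 17.18 kHz, 19.12 kHz} → 4.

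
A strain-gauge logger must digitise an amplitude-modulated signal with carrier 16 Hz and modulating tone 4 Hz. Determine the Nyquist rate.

AM sidebands sit at fc ± fm = 12 Hz and 20 Hz.
Highest-frequency component: 20 Hz.
Nyquist rate = 2 × 20 Hz = 40 Hz.

40 Hz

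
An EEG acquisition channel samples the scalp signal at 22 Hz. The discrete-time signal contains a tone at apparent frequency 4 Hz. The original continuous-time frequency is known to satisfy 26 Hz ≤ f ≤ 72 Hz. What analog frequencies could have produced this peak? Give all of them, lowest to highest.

26 Hz, 40 Hz, 48 Hz, 62 Hz, 70 Hz

Frequencies that alias to 4 Hz are k·fs ± 4 Hz for integer k ≥ 0.
k=0: 4 Hz.
k=1: 18 Hz, 26 Hz.
k=2: 40 Hz, 48 Hz.
k=3: 62 Hz, 70 Hz.
k=4: 84 Hz, 92 Hz.
Within [26 Hz, 72 Hz]: 26 Hz, 40 Hz, 48 Hz, 62 Hz, 70 Hz.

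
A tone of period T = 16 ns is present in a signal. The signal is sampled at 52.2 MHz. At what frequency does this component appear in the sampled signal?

T = 16 ns → f = 1/T = 62.5 MHz.
62.5 MHz mod fs = 10.3 MHz.
10.3 MHz ≤ fs/2 = 26.1 MHz, appears at 10.3 MHz.

10.3 MHz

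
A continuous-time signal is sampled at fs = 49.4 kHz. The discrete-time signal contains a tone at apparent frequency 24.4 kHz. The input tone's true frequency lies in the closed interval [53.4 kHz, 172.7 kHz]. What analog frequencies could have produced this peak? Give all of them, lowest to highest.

73.8 kHz, 74.4 kHz, 123.2 kHz, 123.8 kHz, 172.6 kHz

Frequencies that alias to 24.4 kHz are k·fs ± 24.4 kHz for integer k ≥ 0.
k=0: 24.4 kHz.
k=1: 25 kHz, 73.8 kHz.
k=2: 74.4 kHz, 123.2 kHz.
k=3: 123.8 kHz, 172.6 kHz.
k=4: 173.2 kHz, 222 kHz.
Within [53.4 kHz, 172.7 kHz]: 73.8 kHz, 74.4 kHz, 123.2 kHz, 123.8 kHz, 172.6 kHz.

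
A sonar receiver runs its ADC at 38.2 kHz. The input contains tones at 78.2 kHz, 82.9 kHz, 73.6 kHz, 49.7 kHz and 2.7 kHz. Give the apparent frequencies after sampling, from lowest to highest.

fs/2 = 19.1 kHz.
78.2 kHz mod fs = 1.8 kHz.
1.8 kHz ≤ fs/2 = 19.1 kHz, appears at 1.8 kHz.
82.9 kHz mod fs = 6.5 kHz.
6.5 kHz ≤ fs/2 = 19.1 kHz, appears at 6.5 kHz.
73.6 kHz mod fs = 35.4 kHz.
35.4 kHz > fs/2 = 19.1 kHz, folds to fs − 35.4 kHz = 2.8 kHz.
49.7 kHz mod fs = 11.5 kHz.
11.5 kHz ≤ fs/2 = 19.1 kHz, appears at 11.5 kHz.
2.7 kHz ≤ fs/2 = 19.1 kHz, passes unchanged.
Distinct values: {1.8 kHz, 2.7 kHz, 2.8 kHz, 6.5 kHz, 11.5 kHz}.

1.8 kHz, 2.7 kHz, 2.8 kHz, 6.5 kHz, 11.5 kHz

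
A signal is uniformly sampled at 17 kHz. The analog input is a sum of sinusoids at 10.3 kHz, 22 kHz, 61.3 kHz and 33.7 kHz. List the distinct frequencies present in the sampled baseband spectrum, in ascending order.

fs/2 = 8.5 kHz.
10.3 kHz > fs/2 = 8.5 kHz, folds to fs − 10.3 kHz = 6.7 kHz.
22 kHz mod fs = 5 kHz.
5 kHz ≤ fs/2 = 8.5 kHz, appears at 5 kHz.
61.3 kHz mod fs = 10.3 kHz.
10.3 kHz > fs/2 = 8.5 kHz, folds to fs − 10.3 kHz = 6.7 kHz.
33.7 kHz mod fs = 16.7 kHz.
16.7 kHz > fs/2 = 8.5 kHz, folds to fs − 16.7 kHz = 0.3 kHz.
Distinct values: {0.3 kHz, 5 kHz, 6.7 kHz}.

0.3 kHz, 5 kHz, 6.7 kHz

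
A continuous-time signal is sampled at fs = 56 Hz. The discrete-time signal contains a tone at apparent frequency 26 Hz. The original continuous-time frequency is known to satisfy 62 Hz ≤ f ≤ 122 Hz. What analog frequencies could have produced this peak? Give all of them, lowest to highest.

82 Hz, 86 Hz

Frequencies that alias to 26 Hz are k·fs ± 26 Hz for integer k ≥ 0.
k=0: 26 Hz.
k=1: 30 Hz, 82 Hz.
k=2: 86 Hz, 138 Hz.
k=3: 142 Hz, 194 Hz.
Within [62 Hz, 122 Hz]: 82 Hz, 86 Hz.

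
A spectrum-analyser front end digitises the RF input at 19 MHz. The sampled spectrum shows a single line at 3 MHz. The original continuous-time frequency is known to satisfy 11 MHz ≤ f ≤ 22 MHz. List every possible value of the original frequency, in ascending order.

16 MHz, 22 MHz

Frequencies that alias to 3 MHz are k·fs ± 3 MHz for integer k ≥ 0.
k=0: 3 MHz.
k=1: 16 MHz, 22 MHz.
k=2: 35 MHz, 41 MHz.
Within [11 MHz, 22 MHz]: 16 MHz, 22 MHz.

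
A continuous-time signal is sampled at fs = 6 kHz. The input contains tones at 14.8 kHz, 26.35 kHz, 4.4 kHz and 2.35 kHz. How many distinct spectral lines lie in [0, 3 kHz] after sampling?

3

fs/2 = 3 kHz.
14.8 kHz mod fs = 2.8 kHz.
2.8 kHz ≤ fs/2 = 3 kHz, appears at 2.8 kHz.
26.35 kHz mod fs = 2.35 kHz.
2.35 kHz ≤ fs/2 = 3 kHz, appears at 2.35 kHz.
4.4 kHz > fs/2 = 3 kHz, folds to fs − 4.4 kHz = 1.6 kHz.
2.35 kHz ≤ fs/2 = 3 kHz, passes unchanged.
Distinct values: {1.6 kHz, 2.35 kHz, 2.8 kHz} → 3.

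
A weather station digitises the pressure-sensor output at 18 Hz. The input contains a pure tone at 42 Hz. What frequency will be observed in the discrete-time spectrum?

6 Hz

42 Hz mod fs = 6 Hz.
6 Hz ≤ fs/2 = 9 Hz, appears at 6 Hz.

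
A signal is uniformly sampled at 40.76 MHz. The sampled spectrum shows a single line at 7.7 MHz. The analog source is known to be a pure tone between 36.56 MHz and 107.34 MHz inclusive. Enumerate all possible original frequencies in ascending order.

48.46 MHz, 73.82 MHz, 89.22 MHz

Frequencies that alias to 7.7 MHz are k·fs ± 7.7 MHz for integer k ≥ 0.
k=0: 7.7 MHz.
k=1: 33.06 MHz, 48.46 MHz.
k=2: 73.82 MHz, 89.22 MHz.
k=3: 114.58 MHz, 129.98 MHz.
Within [36.56 MHz, 107.34 MHz]: 48.46 MHz, 73.82 MHz, 89.22 MHz.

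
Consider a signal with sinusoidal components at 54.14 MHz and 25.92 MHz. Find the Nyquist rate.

Highest-frequency component: 54.14 MHz.
Nyquist rate = 2 × 54.14 MHz = 108.28 MHz.

108.28 MHz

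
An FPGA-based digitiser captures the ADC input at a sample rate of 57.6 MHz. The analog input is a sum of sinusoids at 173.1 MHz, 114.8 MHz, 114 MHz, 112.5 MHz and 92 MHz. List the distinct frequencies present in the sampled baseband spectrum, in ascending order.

0.3 MHz, 0.4 MHz, 1.2 MHz, 2.7 MHz, 23.2 MHz

fs/2 = 28.8 MHz.
173.1 MHz mod fs = 0.3 MHz.
0.3 MHz ≤ fs/2 = 28.8 MHz, appears at 0.3 MHz.
114.8 MHz mod fs = 57.2 MHz.
57.2 MHz > fs/2 = 28.8 MHz, folds to fs − 57.2 MHz = 0.4 MHz.
114 MHz mod fs = 56.4 MHz.
56.4 MHz > fs/2 = 28.8 MHz, folds to fs − 56.4 MHz = 1.2 MHz.
112.5 MHz mod fs = 54.9 MHz.
54.9 MHz > fs/2 = 28.8 MHz, folds to fs − 54.9 MHz = 2.7 MHz.
92 MHz mod fs = 34.4 MHz.
34.4 MHz > fs/2 = 28.8 MHz, folds to fs − 34.4 MHz = 23.2 MHz.
Distinct values: {0.3 MHz, 0.4 MHz, 1.2 MHz, 2.7 MHz, 23.2 MHz}.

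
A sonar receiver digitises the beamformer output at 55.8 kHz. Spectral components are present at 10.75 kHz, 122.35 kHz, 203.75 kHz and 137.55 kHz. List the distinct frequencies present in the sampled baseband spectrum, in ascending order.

fs/2 = 27.9 kHz.
10.75 kHz ≤ fs/2 = 27.9 kHz, passes unchanged.
122.35 kHz mod fs = 10.75 kHz.
10.75 kHz ≤ fs/2 = 27.9 kHz, appears at 10.75 kHz.
203.75 kHz mod fs = 36.35 kHz.
36.35 kHz > fs/2 = 27.9 kHz, folds to fs − 36.35 kHz = 19.45 kHz.
137.55 kHz mod fs = 25.95 kHz.
25.95 kHz ≤ fs/2 = 27.9 kHz, appears at 25.95 kHz.
Distinct values: {10.75 kHz, 19.45 kHz, 25.95 kHz}.

10.75 kHz, 19.45 kHz, 25.95 kHz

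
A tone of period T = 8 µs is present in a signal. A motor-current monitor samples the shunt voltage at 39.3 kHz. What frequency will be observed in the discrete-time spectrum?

7.1 kHz

T = 8 µs → f = 1/T = 125 kHz.
125 kHz mod fs = 7.1 kHz.
7.1 kHz ≤ fs/2 = 19.65 kHz, appears at 7.1 kHz.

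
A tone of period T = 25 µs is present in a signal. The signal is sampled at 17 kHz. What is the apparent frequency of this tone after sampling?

T = 25 µs → f = 1/T = 40 kHz.
40 kHz mod fs = 6 kHz.
6 kHz ≤ fs/2 = 8.5 kHz, appears at 6 kHz.

6 kHz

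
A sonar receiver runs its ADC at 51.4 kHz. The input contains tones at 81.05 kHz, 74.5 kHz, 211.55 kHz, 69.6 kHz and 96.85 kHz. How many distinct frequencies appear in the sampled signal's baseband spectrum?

fs/2 = 25.7 kHz.
81.05 kHz mod fs = 29.65 kHz.
29.65 kHz > fs/2 = 25.7 kHz, folds to fs − 29.65 kHz = 21.75 kHz.
74.5 kHz mod fs = 23.1 kHz.
23.1 kHz ≤ fs/2 = 25.7 kHz, appears at 23.1 kHz.
211.55 kHz mod fs = 5.95 kHz.
5.95 kHz ≤ fs/2 = 25.7 kHz, appears at 5.95 kHz.
69.6 kHz mod fs = 18.2 kHz.
18.2 kHz ≤ fs/2 = 25.7 kHz, appears at 18.2 kHz.
96.85 kHz mod fs = 45.45 kHz.
45.45 kHz > fs/2 = 25.7 kHz, folds to fs − 45.45 kHz = 5.95 kHz.
Distinct values: {5.95 kHz, 18.2 kHz, 21.75 kHz, 23.1 kHz} → 4.

4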